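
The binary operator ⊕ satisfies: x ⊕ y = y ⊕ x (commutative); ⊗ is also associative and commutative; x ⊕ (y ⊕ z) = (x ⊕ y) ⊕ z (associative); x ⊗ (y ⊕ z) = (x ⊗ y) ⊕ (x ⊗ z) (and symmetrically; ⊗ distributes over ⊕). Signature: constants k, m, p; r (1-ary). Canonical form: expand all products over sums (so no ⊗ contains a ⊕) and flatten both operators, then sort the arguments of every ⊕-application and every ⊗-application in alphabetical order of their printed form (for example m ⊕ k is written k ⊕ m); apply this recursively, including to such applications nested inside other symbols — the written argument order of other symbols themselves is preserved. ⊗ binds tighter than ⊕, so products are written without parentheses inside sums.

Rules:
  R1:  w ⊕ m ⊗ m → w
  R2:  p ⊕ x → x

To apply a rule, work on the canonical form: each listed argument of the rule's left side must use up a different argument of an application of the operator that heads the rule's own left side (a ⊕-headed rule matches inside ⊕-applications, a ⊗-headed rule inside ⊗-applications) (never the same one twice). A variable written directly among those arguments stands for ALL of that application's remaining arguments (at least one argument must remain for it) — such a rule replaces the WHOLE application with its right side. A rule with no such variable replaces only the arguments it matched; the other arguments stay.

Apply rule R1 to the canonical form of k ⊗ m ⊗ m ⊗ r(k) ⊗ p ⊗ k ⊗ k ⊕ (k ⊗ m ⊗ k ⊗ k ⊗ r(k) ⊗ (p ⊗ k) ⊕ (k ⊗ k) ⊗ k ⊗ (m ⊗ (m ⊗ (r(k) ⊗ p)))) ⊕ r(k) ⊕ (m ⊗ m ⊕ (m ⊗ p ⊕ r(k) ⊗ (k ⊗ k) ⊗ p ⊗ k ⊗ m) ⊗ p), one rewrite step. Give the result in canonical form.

Answer: k ⊗ k ⊗ k ⊗ k ⊗ m ⊗ p ⊗ r(k) ⊕ k ⊗ k ⊗ k ⊗ m ⊗ m ⊗ p ⊗ r(k) ⊕ k ⊗ k ⊗ k ⊗ m ⊗ m ⊗ p ⊗ r(k) ⊕ k ⊗ k ⊗ k ⊗ m ⊗ p ⊗ p ⊗ r(k) ⊕ m ⊗ p ⊗ p ⊕ r(k)

Derivation:
Canonical form:  k ⊗ k ⊗ k ⊗ k ⊗ m ⊗ p ⊗ r(k) ⊕ k ⊗ k ⊗ k ⊗ m ⊗ m ⊗ p ⊗ r(k) ⊕ k ⊗ k ⊗ k ⊗ m ⊗ m ⊗ p ⊗ r(k) ⊕ k ⊗ k ⊗ k ⊗ m ⊗ p ⊗ p ⊗ r(k) ⊕ m ⊗ m ⊕ m ⊗ p ⊗ p ⊕ r(k)
Apply R1:  consuming m ⊗ m;  w := k ⊗ k ⊗ k ⊗ k ⊗ m ⊗ p ⊗ r(k) ⊕ k ⊗ k ⊗ k ⊗ m ⊗ m ⊗ p ⊗ r(k) ⊕ k ⊗ k ⊗ k ⊗ m ⊗ m ⊗ p ⊗ r(k) ⊕ k ⊗ k ⊗ k ⊗ m ⊗ p ⊗ p ⊗ r(k) ⊕ m ⊗ p ⊗ p ⊕ r(k)
The extension variable absorbs all remaining arguments, so the whole application is rewritten.
Giving:  k ⊗ k ⊗ k ⊗ k ⊗ m ⊗ p ⊗ r(k) ⊕ k ⊗ k ⊗ k ⊗ m ⊗ m ⊗ p ⊗ r(k) ⊕ k ⊗ k ⊗ k ⊗ m ⊗ m ⊗ p ⊗ r(k) ⊕ k ⊗ k ⊗ k ⊗ m ⊗ p ⊗ p ⊗ r(k) ⊕ m ⊗ p ⊗ p ⊕ r(k)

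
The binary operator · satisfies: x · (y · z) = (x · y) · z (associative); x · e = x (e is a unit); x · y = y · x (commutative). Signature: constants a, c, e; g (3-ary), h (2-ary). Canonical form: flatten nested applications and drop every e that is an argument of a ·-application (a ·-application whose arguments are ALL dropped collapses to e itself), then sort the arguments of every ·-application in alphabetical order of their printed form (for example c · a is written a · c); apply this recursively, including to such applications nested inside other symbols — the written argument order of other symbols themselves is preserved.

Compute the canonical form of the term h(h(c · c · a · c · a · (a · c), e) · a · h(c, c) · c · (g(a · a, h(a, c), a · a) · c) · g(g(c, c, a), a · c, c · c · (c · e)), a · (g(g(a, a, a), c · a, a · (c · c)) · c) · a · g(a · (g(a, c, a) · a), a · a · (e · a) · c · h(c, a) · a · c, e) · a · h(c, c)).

Answer: h(a · c · c · g(a · a, h(a, c), a · a) · g(g(c, c, a), a · c, c · c · c) · h(a · a · a · c · c · c · c, e) · h(c, c), a · a · a · c · g(a · a · g(a, c, a), a · a · a · a · c · c · h(c, a), e) · g(g(a, a, a), a · c, a · c · c) · h(c, c))

Derivation:
Work inside:  a · (g(g(a, a, a), c · a, a · (c · c)) · c) · a · g(a · (g(a, c, a) · a), a · a · (e · a) · c · h(c, a) · a · c, e) · a · h(c, c)
Flatten:  a · g(g(a, a, a), c · a, a · (c · c)) · c · a · g(a · (g(a, c, a) · a), a · a · (e · a) · c · h(c, a) · a · c, e) · a · h(c, c)
Simplify inside:  g(g(a, a, a), c · a, a · (c · c))  →  g(g(a, a, a), a · c, a · c · c)
Canonicalize subterm:  g(a · (g(a, c, a) · a), a · a · (e · a) · c · h(c, a) · a · c, e)  →  g(a · a · g(a, c, a), a · a · a · a · c · c · h(c, a), e)
Sort:  a · a · a · c · g(a · a · g(a, c, a), a · a · a · a · c · c · h(c, a), e) · g(g(a, a, a), a · c, a · c · c) · h(c, c)
Rebuild:  h(a · c · c · g(a · a, h(a, c), a · a) · g(g(c, c, a), a · c, c · c · c) · h(a · a · a · c · c · c · c, e) · h(c, c), a · a · a · c · g(a · a · g(a, c, a), a · a · a · a · c · c · h(c, a), e) · g(g(a, a, a), a · c, a · c · c) · h(c, c))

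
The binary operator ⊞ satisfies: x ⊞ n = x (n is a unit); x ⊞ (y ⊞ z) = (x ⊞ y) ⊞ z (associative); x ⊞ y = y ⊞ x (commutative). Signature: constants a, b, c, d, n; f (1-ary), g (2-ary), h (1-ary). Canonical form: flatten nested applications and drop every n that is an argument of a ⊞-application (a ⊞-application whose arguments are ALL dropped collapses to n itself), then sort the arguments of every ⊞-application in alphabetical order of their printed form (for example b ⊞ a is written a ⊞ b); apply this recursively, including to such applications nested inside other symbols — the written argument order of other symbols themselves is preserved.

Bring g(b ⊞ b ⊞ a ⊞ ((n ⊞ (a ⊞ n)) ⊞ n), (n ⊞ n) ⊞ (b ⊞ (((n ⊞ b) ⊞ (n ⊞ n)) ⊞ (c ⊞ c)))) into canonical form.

Work inside:  (n ⊞ n) ⊞ (b ⊞ (((n ⊞ b) ⊞ (n ⊞ n)) ⊞ (c ⊞ c)))
Merge nested applications:  n ⊞ n ⊞ b ⊞ n ⊞ b ⊞ n ⊞ n ⊞ c ⊞ c
Units out:  drop n (×5)
Sort arguments:  b ⊞ b ⊞ c ⊞ c
Rebuild:  g(a ⊞ a ⊞ b ⊞ b, b ⊞ b ⊞ c ⊞ c)

Answer: g(a ⊞ a ⊞ b ⊞ b, b ⊞ b ⊞ c ⊞ c)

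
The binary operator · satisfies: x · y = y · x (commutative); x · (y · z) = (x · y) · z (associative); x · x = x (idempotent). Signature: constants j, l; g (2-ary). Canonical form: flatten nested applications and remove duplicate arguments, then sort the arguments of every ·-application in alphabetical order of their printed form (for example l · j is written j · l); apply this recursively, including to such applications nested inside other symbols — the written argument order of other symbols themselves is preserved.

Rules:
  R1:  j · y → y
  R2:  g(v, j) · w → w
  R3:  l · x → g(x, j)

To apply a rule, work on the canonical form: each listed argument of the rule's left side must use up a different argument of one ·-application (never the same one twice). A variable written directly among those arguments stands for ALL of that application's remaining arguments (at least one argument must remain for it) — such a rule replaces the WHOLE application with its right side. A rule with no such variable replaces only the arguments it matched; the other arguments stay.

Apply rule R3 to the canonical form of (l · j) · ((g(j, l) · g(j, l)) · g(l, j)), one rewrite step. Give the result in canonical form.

Canonical form:  g(j, l) · g(l, j) · j · l
Apply R3:  consuming l;  x := g(j, l) · g(l, j) · j
Every leftover argument binds to the variable; the entire application is replaced.
Result:  g(g(j, l) · g(l, j) · j, j)

Answer: g(g(j, l) · g(l, j) · j, j)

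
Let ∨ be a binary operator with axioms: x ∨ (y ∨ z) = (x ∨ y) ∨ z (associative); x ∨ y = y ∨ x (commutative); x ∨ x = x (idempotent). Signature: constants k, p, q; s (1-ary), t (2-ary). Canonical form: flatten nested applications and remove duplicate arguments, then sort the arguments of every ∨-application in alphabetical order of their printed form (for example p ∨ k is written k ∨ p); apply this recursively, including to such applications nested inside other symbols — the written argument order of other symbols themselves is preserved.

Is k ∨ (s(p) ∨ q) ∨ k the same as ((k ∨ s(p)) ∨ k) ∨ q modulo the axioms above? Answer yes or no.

Answer: yes — both canonical forms are k ∨ q ∨ s(p)

Derivation:
Left:  k ∨ (s(p) ∨ q) ∨ k
  Flatten:  k ∨ s(p) ∨ q ∨ k
  Deduplicate:  drop duplicate k
  Sort arguments:  k ∨ q ∨ s(p)
Right:  ((k ∨ s(p)) ∨ k) ∨ q
  Un-nest:  k ∨ s(p) ∨ k ∨ q
  Idempotence:  drop duplicate k
  Order the arguments:  k ∨ q ∨ s(p)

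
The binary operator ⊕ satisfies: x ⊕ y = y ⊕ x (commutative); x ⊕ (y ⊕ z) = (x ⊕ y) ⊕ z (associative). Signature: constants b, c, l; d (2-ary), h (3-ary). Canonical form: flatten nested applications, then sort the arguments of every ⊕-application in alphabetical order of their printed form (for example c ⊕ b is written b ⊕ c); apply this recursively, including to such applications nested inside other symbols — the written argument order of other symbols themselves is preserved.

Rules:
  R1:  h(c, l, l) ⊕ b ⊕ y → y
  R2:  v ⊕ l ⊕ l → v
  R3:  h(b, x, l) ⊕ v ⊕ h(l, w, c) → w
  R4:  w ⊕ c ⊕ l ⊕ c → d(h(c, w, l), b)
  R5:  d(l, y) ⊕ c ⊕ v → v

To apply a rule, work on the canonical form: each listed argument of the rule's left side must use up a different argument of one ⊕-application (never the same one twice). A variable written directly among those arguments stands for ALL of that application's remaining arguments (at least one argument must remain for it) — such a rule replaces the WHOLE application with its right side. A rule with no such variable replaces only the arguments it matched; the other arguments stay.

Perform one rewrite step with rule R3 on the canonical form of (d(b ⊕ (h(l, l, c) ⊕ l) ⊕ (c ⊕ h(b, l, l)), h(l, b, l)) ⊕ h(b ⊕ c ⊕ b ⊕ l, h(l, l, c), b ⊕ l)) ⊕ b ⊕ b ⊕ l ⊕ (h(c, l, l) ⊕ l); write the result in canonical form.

Canonical form:  b ⊕ b ⊕ d(b ⊕ c ⊕ h(b, l, l) ⊕ h(l, l, c) ⊕ l, h(l, b, l)) ⊕ h(b ⊕ b ⊕ c ⊕ l, h(l, l, c), b ⊕ l) ⊕ h(c, l, l) ⊕ l ⊕ l
Match R3:  consume h(b, l, l), h(l, l, c);  v := b ⊕ c ⊕ l, w := l, x := l
Every leftover argument binds to the variable; the entire application is replaced.
Giving:  b ⊕ b ⊕ d(l, h(l, b, l)) ⊕ h(b ⊕ b ⊕ c ⊕ l, h(l, l, c), b ⊕ l) ⊕ h(c, l, l) ⊕ l ⊕ l

Answer: b ⊕ b ⊕ d(l, h(l, b, l)) ⊕ h(b ⊕ b ⊕ c ⊕ l, h(l, l, c), b ⊕ l) ⊕ h(c, l, l) ⊕ l ⊕ l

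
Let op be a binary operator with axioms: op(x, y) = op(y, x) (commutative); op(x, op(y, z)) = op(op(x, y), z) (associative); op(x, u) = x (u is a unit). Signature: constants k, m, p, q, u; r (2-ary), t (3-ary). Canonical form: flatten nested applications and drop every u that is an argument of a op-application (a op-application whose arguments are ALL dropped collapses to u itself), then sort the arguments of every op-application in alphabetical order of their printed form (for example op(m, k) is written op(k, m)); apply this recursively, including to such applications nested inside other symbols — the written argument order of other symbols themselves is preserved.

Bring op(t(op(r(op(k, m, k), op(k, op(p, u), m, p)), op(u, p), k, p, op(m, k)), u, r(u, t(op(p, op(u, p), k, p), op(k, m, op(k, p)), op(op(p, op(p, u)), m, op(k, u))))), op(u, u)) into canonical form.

Answer: t(op(k, k, m, p, p, r(op(k, k, m), op(k, m, p, p))), u, r(u, t(op(k, p, p, p), op(k, k, m, p), op(k, m, p, p))))

Derivation:
Merge nested applications:  op(t(op(r(op(k, m, k), op(k, op(p, u), m, p)), op(u, p), k, p, op(m, k)), u, r(u, t(op(p, op(u, p), k, p), op(k, m, op(k, p)), op(op(p, op(p, u)), m, op(k, u))))), u, u)
Inside:  t(op(r(op(k, m, k), op(k, op(p, u), m, p)), op(u, p), k, p, op(m, k)), u, r(u, t(op(p, op(u, p), k, p), op(k, m, op(k, p)), op(op(p, op(p, u)), m, op(k, u)))))  →  t(op(k, k, m, p, p, r(op(k, k, m), op(k, m, p, p))), u, r(u, t(op(k, p, p, p), op(k, k, m, p), op(k, m, p, p))))
Unit:  drop u (×2)
Sort:  t(op(k, k, m, p, p, r(op(k, k, m), op(k, m, p, p))), u, r(u, t(op(k, p, p, p), op(k, k, m, p), op(k, m, p, p))))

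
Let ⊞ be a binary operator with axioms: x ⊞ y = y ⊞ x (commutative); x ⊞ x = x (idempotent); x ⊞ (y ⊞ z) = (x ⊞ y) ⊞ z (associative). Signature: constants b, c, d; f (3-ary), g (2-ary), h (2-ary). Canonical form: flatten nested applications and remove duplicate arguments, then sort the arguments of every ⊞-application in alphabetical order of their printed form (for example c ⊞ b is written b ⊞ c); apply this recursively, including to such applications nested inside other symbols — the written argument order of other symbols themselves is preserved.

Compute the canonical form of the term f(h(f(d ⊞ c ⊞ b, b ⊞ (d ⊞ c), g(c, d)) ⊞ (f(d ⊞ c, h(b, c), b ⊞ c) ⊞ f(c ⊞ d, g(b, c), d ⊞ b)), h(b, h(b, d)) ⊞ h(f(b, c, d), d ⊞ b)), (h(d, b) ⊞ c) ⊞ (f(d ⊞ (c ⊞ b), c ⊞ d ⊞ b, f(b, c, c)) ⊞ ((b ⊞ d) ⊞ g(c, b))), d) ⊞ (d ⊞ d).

Flatten:  f(h(f(d ⊞ c ⊞ b, b ⊞ (d ⊞ c), g(c, d)) ⊞ (f(d ⊞ c, h(b, c), b ⊞ c) ⊞ f(c ⊞ d, g(b, c), d ⊞ b)), h(b, h(b, d)) ⊞ h(f(b, c, d), d ⊞ b)), (h(d, b) ⊞ c) ⊞ (f(d ⊞ (c ⊞ b), c ⊞ d ⊞ b, f(b, c, c)) ⊞ ((b ⊞ d) ⊞ g(c, b))), d) ⊞ d ⊞ d
Simplify inside:  f(h(f(d ⊞ c ⊞ b, b ⊞ (d ⊞ c), g(c, d)) ⊞ (f(d ⊞ c, h(b, c), b ⊞ c) ⊞ f(c ⊞ d, g(b, c), d ⊞ b)), h(b, h(b, d)) ⊞ h(f(b, c, d), d ⊞ b)), (h(d, b) ⊞ c) ⊞ (f(d ⊞ (c ⊞ b), c ⊞ d ⊞ b, f(b, c, c)) ⊞ ((b ⊞ d) ⊞ g(c, b))), d)  →  f(h(f(b ⊞ c ⊞ d, b ⊞ c ⊞ d, g(c, d)) ⊞ f(c ⊞ d, g(b, c), b ⊞ d) ⊞ f(c ⊞ d, h(b, c), b ⊞ c), h(b, h(b, d)) ⊞ h(f(b, c, d), b ⊞ d)), b ⊞ c ⊞ d ⊞ f(b ⊞ c ⊞ d, b ⊞ c ⊞ d, f(b, c, c)) ⊞ g(c, b) ⊞ h(d, b), d)
Drop duplicates:  drop duplicate d
Order the arguments:  d ⊞ f(h(f(b ⊞ c ⊞ d, b ⊞ c ⊞ d, g(c, d)) ⊞ f(c ⊞ d, g(b, c), b ⊞ d) ⊞ f(c ⊞ d, h(b, c), b ⊞ c), h(b, h(b, d)) ⊞ h(f(b, c, d), b ⊞ d)), b ⊞ c ⊞ d ⊞ f(b ⊞ c ⊞ d, b ⊞ c ⊞ d, f(b, c, c)) ⊞ g(c, b) ⊞ h(d, b), d)

Answer: d ⊞ f(h(f(b ⊞ c ⊞ d, b ⊞ c ⊞ d, g(c, d)) ⊞ f(c ⊞ d, g(b, c), b ⊞ d) ⊞ f(c ⊞ d, h(b, c), b ⊞ c), h(b, h(b, d)) ⊞ h(f(b, c, d), b ⊞ d)), b ⊞ c ⊞ d ⊞ f(b ⊞ c ⊞ d, b ⊞ c ⊞ d, f(b, c, c)) ⊞ g(c, b) ⊞ h(d, b), d)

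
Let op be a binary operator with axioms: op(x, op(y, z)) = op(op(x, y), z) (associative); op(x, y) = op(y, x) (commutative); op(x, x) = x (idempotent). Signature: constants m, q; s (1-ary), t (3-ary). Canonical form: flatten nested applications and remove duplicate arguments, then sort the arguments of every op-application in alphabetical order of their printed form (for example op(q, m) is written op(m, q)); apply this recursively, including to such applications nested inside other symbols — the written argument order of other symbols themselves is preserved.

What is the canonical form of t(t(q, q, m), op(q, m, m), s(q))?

Focus inside:  op(q, m, m)
Idempotence:  drop duplicate m
Sort:  op(m, q)
Reassemble:  t(t(q, q, m), op(m, q), s(q))

Answer: t(t(q, q, m), op(m, q), s(q))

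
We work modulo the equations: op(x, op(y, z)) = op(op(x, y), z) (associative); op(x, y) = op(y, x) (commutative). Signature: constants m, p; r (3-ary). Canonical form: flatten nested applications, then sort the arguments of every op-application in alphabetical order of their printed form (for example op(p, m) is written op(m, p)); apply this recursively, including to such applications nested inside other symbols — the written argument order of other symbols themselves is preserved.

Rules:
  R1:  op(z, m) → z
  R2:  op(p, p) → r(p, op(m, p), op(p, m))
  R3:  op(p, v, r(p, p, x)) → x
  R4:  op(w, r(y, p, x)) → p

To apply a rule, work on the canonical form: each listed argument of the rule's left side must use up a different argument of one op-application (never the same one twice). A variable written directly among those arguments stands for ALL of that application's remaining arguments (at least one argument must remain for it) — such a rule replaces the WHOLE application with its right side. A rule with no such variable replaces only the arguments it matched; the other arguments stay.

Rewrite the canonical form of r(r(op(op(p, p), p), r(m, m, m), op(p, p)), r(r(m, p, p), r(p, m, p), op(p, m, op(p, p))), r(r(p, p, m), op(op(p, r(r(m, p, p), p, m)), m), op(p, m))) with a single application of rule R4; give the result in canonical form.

Canonical form:  r(r(op(p, p, p), r(m, m, m), op(p, p)), r(r(m, p, p), r(p, m, p), op(m, p, p, p)), r(r(p, p, m), op(m, p, r(r(m, p, p), p, m)), op(m, p)))
Apply R4:  consuming r(r(m, p, p), p, m);  w := op(m, p), x := m, y := r(m, p, p)
The extension variable absorbs all remaining arguments, so the whole application is rewritten.
New term:  r(r(op(p, p, p), r(m, m, m), op(p, p)), r(r(m, p, p), r(p, m, p), op(m, p, p, p)), r(r(p, p, m), p, op(m, p)))

Answer: r(r(op(p, p, p), r(m, m, m), op(p, p)), r(r(m, p, p), r(p, m, p), op(m, p, p, p)), r(r(p, p, m), p, op(m, p)))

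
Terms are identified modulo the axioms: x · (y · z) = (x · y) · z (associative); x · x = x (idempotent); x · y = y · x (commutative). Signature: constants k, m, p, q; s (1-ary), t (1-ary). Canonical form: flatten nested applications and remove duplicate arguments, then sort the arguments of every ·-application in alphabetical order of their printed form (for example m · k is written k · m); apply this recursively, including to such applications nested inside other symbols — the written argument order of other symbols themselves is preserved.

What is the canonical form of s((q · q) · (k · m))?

Focus inside:  (q · q) · (k · m)
Merge nested applications:  q · q · k · m
Deduplicate:  drop duplicate q
Order the arguments:  k · m · q
Rebuild:  s(k · m · q)

Answer: s(k · m · q)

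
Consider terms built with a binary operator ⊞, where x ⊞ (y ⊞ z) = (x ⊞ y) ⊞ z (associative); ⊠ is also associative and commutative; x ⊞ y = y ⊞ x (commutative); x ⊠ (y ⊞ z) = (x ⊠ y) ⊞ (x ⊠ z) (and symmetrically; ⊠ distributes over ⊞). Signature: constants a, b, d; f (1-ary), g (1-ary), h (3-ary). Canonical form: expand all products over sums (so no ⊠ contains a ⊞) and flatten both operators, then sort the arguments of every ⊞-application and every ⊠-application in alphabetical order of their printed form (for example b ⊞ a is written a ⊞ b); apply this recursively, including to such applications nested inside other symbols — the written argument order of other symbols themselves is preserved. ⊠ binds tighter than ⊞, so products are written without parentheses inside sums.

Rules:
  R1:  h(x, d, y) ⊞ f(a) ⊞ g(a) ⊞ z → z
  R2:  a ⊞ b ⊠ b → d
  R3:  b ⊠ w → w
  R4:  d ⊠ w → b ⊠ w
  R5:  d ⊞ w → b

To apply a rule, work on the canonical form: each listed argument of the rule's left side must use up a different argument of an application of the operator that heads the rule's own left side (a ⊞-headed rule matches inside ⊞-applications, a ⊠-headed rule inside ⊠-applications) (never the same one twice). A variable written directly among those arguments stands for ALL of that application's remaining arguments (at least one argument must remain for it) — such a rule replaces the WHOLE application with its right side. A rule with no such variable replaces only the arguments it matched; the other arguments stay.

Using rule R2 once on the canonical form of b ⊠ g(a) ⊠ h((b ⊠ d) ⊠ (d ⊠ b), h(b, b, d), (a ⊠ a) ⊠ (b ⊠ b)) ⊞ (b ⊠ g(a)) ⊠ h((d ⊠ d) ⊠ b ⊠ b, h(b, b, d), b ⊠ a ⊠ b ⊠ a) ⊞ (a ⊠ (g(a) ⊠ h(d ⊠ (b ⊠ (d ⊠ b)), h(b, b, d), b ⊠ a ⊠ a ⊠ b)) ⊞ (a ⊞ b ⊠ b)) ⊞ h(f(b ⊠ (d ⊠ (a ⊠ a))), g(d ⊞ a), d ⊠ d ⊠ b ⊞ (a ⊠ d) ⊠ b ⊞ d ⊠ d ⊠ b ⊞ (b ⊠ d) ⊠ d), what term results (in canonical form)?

Canonical form:  a ⊞ a ⊠ g(a) ⊠ h(b ⊠ b ⊠ d ⊠ d, h(b, b, d), a ⊠ a ⊠ b ⊠ b) ⊞ b ⊠ b ⊞ b ⊠ g(a) ⊠ h(b ⊠ b ⊠ d ⊠ d, h(b, b, d), a ⊠ a ⊠ b ⊠ b) ⊞ b ⊠ g(a) ⊠ h(b ⊠ b ⊠ d ⊠ d, h(b, b, d), a ⊠ a ⊠ b ⊠ b) ⊞ h(f(a ⊠ a ⊠ b ⊠ d), g(a ⊞ d), a ⊠ b ⊠ d ⊞ b ⊠ d ⊠ d ⊞ b ⊠ d ⊠ d ⊞ b ⊠ d ⊠ d)
Apply R2:  consuming a, b ⊠ b
New term:  a ⊠ g(a) ⊠ h(b ⊠ b ⊠ d ⊠ d, h(b, b, d), a ⊠ a ⊠ b ⊠ b) ⊞ b ⊠ g(a) ⊠ h(b ⊠ b ⊠ d ⊠ d, h(b, b, d), a ⊠ a ⊠ b ⊠ b) ⊞ b ⊠ g(a) ⊠ h(b ⊠ b ⊠ d ⊠ d, h(b, b, d), a ⊠ a ⊠ b ⊠ b) ⊞ d ⊞ h(f(a ⊠ a ⊠ b ⊠ d), g(a ⊞ d), a ⊠ b ⊠ d ⊞ b ⊠ d ⊠ d ⊞ b ⊠ d ⊠ d ⊞ b ⊠ d ⊠ d)

Answer: a ⊠ g(a) ⊠ h(b ⊠ b ⊠ d ⊠ d, h(b, b, d), a ⊠ a ⊠ b ⊠ b) ⊞ b ⊠ g(a) ⊠ h(b ⊠ b ⊠ d ⊠ d, h(b, b, d), a ⊠ a ⊠ b ⊠ b) ⊞ b ⊠ g(a) ⊠ h(b ⊠ b ⊠ d ⊠ d, h(b, b, d), a ⊠ a ⊠ b ⊠ b) ⊞ d ⊞ h(f(a ⊠ a ⊠ b ⊠ d), g(a ⊞ d), a ⊠ b ⊠ d ⊞ b ⊠ d ⊠ d ⊞ b ⊠ d ⊠ d ⊞ b ⊠ d ⊠ d)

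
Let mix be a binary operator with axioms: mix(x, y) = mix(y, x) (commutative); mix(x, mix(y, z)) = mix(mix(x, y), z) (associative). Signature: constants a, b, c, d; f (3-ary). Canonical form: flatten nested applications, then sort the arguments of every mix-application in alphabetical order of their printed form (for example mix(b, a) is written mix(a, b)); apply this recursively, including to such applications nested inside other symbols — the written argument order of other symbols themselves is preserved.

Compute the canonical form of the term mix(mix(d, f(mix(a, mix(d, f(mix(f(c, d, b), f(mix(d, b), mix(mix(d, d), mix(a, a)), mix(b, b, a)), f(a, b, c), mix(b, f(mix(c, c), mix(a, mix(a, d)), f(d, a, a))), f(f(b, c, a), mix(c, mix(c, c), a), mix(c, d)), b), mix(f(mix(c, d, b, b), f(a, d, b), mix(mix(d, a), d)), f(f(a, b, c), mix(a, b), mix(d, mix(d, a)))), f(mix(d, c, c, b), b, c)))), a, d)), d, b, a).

Answer: mix(a, b, d, d, f(mix(a, d, f(mix(b, b, f(a, b, c), f(c, d, b), f(f(b, c, a), mix(a, c, c, c), mix(c, d)), f(mix(b, d), mix(a, a, d, d), mix(a, b, b)), f(mix(c, c), mix(a, a, d), f(d, a, a))), mix(f(f(a, b, c), mix(a, b), mix(a, d, d)), f(mix(b, b, c, d), f(a, d, b), mix(a, d, d))), f(mix(b, c, c, d), b, c))), a, d))

Derivation:
Merge nested applications:  mix(d, f(mix(a, mix(d, f(mix(f(c, d, b), f(mix(d, b), mix(mix(d, d), mix(a, a)), mix(b, b, a)), f(a, b, c), mix(b, f(mix(c, c), mix(a, mix(a, d)), f(d, a, a))), f(f(b, c, a), mix(c, mix(c, c), a), mix(c, d)), b), mix(f(mix(c, d, b, b), f(a, d, b), mix(mix(d, a), d)), f(f(a, b, c), mix(a, b), mix(d, mix(d, a)))), f(mix(d, c, c, b), b, c)))), a, d), d, b, a)
Canonicalize subterm:  f(mix(a, mix(d, f(mix(f(c, d, b), f(mix(d, b), mix(mix(d, d), mix(a, a)), mix(b, b, a)), f(a, b, c), mix(b, f(mix(c, c), mix(a, mix(a, d)), f(d, a, a))), f(f(b, c, a), mix(c, mix(c, c), a), mix(c, d)), b), mix(f(mix(c, d, b, b), f(a, d, b), mix(mix(d, a), d)), f(f(a, b, c), mix(a, b), mix(d, mix(d, a)))), f(mix(d, c, c, b), b, c)))), a, d)  →  f(mix(a, d, f(mix(b, b, f(a, b, c), f(c, d, b), f(f(b, c, a), mix(a, c, c, c), mix(c, d)), f(mix(b, d), mix(a, a, d, d), mix(a, b, b)), f(mix(c, c), mix(a, a, d), f(d, a, a))), mix(f(f(a, b, c), mix(a, b), mix(a, d, d)), f(mix(b, b, c, d), f(a, d, b), mix(a, d, d))), f(mix(b, c, c, d), b, c))), a, d)
Sort:  mix(a, b, d, d, f(mix(a, d, f(mix(b, b, f(a, b, c), f(c, d, b), f(f(b, c, a), mix(a, c, c, c), mix(c, d)), f(mix(b, d), mix(a, a, d, d), mix(a, b, b)), f(mix(c, c), mix(a, a, d), f(d, a, a))), mix(f(f(a, b, c), mix(a, b), mix(a, d, d)), f(mix(b, b, c, d), f(a, d, b), mix(a, d, d))), f(mix(b, c, c, d), b, c))), a, d))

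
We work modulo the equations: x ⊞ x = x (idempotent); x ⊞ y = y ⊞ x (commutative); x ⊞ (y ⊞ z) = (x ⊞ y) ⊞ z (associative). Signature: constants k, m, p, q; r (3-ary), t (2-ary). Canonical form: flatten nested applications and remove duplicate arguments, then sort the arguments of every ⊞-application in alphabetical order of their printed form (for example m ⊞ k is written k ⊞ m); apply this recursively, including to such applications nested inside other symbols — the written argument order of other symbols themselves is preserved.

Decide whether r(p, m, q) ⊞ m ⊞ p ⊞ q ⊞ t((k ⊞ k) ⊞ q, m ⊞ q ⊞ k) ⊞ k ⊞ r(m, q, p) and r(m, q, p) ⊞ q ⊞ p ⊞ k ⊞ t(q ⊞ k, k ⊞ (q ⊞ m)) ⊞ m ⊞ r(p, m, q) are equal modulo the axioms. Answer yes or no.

Answer: yes — both canonical forms are k ⊞ m ⊞ p ⊞ q ⊞ r(m, q, p) ⊞ r(p, m, q) ⊞ t(k ⊞ q, k ⊞ m ⊞ q)

Derivation:
Left:  r(p, m, q) ⊞ m ⊞ p ⊞ q ⊞ t((k ⊞ k) ⊞ q, m ⊞ q ⊞ k) ⊞ k ⊞ r(m, q, p)
  Inside:  t((k ⊞ k) ⊞ q, m ⊞ q ⊞ k)  →  t(k ⊞ q, k ⊞ m ⊞ q)
  Order the arguments:  k ⊞ m ⊞ p ⊞ q ⊞ r(m, q, p) ⊞ r(p, m, q) ⊞ t(k ⊞ q, k ⊞ m ⊞ q)
Right:  r(m, q, p) ⊞ q ⊞ p ⊞ k ⊞ t(q ⊞ k, k ⊞ (q ⊞ m)) ⊞ m ⊞ r(p, m, q)
  Inside:  t(q ⊞ k, k ⊞ (q ⊞ m))  →  t(k ⊞ q, k ⊞ m ⊞ q)
  Sort:  k ⊞ m ⊞ p ⊞ q ⊞ r(m, q, p) ⊞ r(p, m, q) ⊞ t(k ⊞ q, k ⊞ m ⊞ q)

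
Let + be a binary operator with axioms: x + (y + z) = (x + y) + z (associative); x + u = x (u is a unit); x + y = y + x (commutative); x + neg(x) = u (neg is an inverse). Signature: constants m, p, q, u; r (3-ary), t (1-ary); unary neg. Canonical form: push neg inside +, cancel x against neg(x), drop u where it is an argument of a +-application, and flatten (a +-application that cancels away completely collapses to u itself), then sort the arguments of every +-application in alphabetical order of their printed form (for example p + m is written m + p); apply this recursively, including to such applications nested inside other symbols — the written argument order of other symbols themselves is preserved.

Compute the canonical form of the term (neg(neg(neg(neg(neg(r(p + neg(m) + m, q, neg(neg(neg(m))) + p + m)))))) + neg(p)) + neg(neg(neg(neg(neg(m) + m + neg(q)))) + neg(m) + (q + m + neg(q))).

Push neg inside:  distribute neg over + and collapse double neg
Cancel inverse pairs:  m cancels
Collect:  neg(r(p, q, p)) + neg(p) + neg(q)
Order the arguments:  neg(p) + neg(q) + neg(r(p, q, p))

Answer: neg(p) + neg(q) + neg(r(p, q, p))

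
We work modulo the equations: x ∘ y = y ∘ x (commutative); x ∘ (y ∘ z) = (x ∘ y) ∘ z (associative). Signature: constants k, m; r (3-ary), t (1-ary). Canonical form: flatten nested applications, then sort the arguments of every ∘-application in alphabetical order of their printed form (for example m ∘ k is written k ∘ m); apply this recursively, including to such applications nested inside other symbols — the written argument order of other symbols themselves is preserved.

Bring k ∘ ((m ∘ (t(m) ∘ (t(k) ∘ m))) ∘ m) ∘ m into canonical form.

Merge nested applications:  k ∘ m ∘ t(m) ∘ t(k) ∘ m ∘ m ∘ m
Sort arguments:  k ∘ m ∘ m ∘ m ∘ m ∘ t(k) ∘ t(m)

Answer: k ∘ m ∘ m ∘ m ∘ m ∘ t(k) ∘ t(m)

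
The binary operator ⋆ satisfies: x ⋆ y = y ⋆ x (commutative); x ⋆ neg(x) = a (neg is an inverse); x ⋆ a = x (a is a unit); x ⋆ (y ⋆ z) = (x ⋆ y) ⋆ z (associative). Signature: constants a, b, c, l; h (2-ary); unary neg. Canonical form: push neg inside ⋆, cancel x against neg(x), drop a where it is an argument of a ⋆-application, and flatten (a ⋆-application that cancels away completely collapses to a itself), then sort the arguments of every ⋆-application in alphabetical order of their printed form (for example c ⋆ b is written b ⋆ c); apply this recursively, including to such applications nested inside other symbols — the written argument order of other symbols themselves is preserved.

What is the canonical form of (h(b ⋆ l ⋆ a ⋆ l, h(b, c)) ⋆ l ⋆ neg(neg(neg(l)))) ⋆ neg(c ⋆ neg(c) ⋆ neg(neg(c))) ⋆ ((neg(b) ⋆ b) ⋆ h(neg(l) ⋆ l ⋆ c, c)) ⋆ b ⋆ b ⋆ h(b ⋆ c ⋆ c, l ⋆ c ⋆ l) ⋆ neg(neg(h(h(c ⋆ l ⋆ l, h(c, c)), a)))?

Answer: b ⋆ b ⋆ h(b ⋆ c ⋆ c, c ⋆ l ⋆ l) ⋆ h(b ⋆ l ⋆ l, h(b, c)) ⋆ h(c, c) ⋆ h(h(c ⋆ l ⋆ l, h(c, c)), a) ⋆ neg(c)

Derivation:
Push neg inside:  distribute neg over ⋆ and collapse double neg
Cancel inverse pairs:  l cancels
Collect:  h(b ⋆ l ⋆ l, h(b, c)) ⋆ neg(c) ⋆ b ⋆ b ⋆ h(c, c) ⋆ h(b ⋆ c ⋆ c, c ⋆ l ⋆ l) ⋆ h(h(c ⋆ l ⋆ l, h(c, c)), a)
Sort:  b ⋆ b ⋆ h(b ⋆ c ⋆ c, c ⋆ l ⋆ l) ⋆ h(b ⋆ l ⋆ l, h(b, c)) ⋆ h(c, c) ⋆ h(h(c ⋆ l ⋆ l, h(c, c)), a) ⋆ neg(c)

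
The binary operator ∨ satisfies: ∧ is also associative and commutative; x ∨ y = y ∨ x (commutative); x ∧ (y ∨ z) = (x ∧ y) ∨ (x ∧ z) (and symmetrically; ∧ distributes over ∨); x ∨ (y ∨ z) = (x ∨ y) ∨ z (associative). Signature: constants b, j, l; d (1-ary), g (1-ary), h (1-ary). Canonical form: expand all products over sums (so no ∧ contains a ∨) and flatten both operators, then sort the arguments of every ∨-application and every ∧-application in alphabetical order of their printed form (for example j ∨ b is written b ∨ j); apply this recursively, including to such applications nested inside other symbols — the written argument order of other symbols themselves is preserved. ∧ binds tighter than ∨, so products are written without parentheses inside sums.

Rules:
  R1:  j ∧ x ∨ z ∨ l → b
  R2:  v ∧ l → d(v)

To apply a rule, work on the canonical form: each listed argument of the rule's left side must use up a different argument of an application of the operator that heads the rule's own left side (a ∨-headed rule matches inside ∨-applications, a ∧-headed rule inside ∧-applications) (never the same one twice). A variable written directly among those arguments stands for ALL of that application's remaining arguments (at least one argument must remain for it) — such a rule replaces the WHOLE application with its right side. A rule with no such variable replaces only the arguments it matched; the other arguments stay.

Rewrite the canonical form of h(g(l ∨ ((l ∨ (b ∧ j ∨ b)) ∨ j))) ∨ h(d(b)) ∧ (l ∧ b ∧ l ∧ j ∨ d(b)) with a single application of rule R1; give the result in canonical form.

Answer: b ∧ h(d(b)) ∧ j ∧ l ∧ l ∨ d(b) ∧ h(d(b)) ∨ h(g(b))

Derivation:
Canonical form:  b ∧ h(d(b)) ∧ j ∧ l ∧ l ∨ d(b) ∧ h(d(b)) ∨ h(g(b ∨ b ∧ j ∨ j ∨ l ∨ l))
Match R1:  consume b ∧ j, l;  x := b, z := b ∨ j ∨ l
The extension variable absorbs all remaining arguments, so the whole application is rewritten.
Result:  b ∧ h(d(b)) ∧ j ∧ l ∧ l ∨ d(b) ∧ h(d(b)) ∨ h(g(b))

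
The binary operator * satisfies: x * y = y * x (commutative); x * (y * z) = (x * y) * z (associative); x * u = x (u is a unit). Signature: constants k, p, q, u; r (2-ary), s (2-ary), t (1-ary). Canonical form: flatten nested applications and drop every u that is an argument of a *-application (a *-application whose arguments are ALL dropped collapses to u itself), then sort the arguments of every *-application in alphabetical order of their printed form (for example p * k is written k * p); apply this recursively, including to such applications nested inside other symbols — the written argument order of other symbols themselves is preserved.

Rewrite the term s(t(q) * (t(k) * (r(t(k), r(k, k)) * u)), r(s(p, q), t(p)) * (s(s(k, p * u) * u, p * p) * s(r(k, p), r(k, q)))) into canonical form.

Answer: s(r(t(k), r(k, k)) * t(k) * t(q), r(s(p, q), t(p)) * s(r(k, p), r(k, q)) * s(s(k, p), p * p))

Derivation:
Focus inside:  r(s(p, q), t(p)) * (s(s(k, p * u) * u, p * p) * s(r(k, p), r(k, q)))
Merge nested applications:  r(s(p, q), t(p)) * s(s(k, p * u) * u, p * p) * s(r(k, p), r(k, q))
Simplify inside:  s(s(k, p * u) * u, p * p)  →  s(s(k, p), p * p)
Sort arguments:  r(s(p, q), t(p)) * s(r(k, p), r(k, q)) * s(s(k, p), p * p)
Put back:  s(r(t(k), r(k, k)) * t(k) * t(q), r(s(p, q), t(p)) * s(r(k, p), r(k, q)) * s(s(k, p), p * p))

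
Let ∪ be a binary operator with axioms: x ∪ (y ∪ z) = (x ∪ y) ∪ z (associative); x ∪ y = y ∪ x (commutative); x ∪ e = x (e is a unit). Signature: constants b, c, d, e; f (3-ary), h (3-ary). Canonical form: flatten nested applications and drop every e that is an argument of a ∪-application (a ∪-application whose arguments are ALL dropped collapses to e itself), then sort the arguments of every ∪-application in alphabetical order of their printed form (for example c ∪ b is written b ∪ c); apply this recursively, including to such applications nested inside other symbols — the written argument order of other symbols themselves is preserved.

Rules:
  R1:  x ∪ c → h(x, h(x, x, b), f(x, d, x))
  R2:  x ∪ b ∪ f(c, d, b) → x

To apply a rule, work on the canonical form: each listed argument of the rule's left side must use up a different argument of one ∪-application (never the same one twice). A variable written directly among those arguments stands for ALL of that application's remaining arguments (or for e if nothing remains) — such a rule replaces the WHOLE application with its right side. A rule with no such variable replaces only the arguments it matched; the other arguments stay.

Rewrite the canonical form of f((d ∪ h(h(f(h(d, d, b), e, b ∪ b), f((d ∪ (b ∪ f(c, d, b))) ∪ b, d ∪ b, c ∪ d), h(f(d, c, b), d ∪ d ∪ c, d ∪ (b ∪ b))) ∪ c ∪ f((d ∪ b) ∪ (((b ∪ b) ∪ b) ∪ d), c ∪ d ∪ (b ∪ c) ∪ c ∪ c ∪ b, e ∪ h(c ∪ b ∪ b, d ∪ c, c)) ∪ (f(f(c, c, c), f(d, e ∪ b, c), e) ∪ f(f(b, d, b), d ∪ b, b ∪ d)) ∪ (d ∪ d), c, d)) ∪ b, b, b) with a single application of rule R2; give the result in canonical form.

Canonical form:  f(b ∪ d ∪ h(c ∪ d ∪ d ∪ f(b ∪ b ∪ b ∪ b ∪ d ∪ d, b ∪ b ∪ c ∪ c ∪ c ∪ c ∪ d, h(b ∪ b ∪ c, c ∪ d, c)) ∪ f(f(b, d, b), b ∪ d, b ∪ d) ∪ f(f(c, c, c), f(d, b, c), e) ∪ h(f(h(d, d, b), e, b ∪ b), f(b ∪ b ∪ d ∪ f(c, d, b), b ∪ d, c ∪ d), h(f(d, c, b), c ∪ d ∪ d, b ∪ b ∪ d)), c, d), b, b)
R2 matches:  uses b, f(c, d, b);  x := b ∪ d
The extension variable absorbs all remaining arguments, so the whole application is rewritten.
Giving:  f(b ∪ d ∪ h(c ∪ d ∪ d ∪ f(b ∪ b ∪ b ∪ b ∪ d ∪ d, b ∪ b ∪ c ∪ c ∪ c ∪ c ∪ d, h(b ∪ b ∪ c, c ∪ d, c)) ∪ f(f(b, d, b), b ∪ d, b ∪ d) ∪ f(f(c, c, c), f(d, b, c), e) ∪ h(f(h(d, d, b), e, b ∪ b), f(b ∪ d, b ∪ d, c ∪ d), h(f(d, c, b), c ∪ d ∪ d, b ∪ b ∪ d)), c, d), b, b)

Answer: f(b ∪ d ∪ h(c ∪ d ∪ d ∪ f(b ∪ b ∪ b ∪ b ∪ d ∪ d, b ∪ b ∪ c ∪ c ∪ c ∪ c ∪ d, h(b ∪ b ∪ c, c ∪ d, c)) ∪ f(f(b, d, b), b ∪ d, b ∪ d) ∪ f(f(c, c, c), f(d, b, c), e) ∪ h(f(h(d, d, b), e, b ∪ b), f(b ∪ d, b ∪ d, c ∪ d), h(f(d, c, b), c ∪ d ∪ d, b ∪ b ∪ d)), c, d), b, b)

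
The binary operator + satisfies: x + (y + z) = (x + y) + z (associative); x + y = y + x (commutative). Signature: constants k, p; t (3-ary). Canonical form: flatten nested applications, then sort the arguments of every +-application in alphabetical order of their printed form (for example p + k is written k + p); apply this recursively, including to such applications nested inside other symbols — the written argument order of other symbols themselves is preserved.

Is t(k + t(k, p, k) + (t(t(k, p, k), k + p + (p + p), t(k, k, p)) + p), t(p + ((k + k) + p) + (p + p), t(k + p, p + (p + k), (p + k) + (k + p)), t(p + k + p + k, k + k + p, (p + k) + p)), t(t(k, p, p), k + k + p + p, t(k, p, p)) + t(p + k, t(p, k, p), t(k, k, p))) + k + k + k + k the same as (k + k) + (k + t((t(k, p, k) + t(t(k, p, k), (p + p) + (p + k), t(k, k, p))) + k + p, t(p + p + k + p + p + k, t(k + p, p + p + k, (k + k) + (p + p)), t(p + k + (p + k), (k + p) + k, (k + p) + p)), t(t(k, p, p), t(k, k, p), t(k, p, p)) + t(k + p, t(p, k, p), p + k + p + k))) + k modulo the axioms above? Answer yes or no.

Left:  t(k + t(k, p, k) + (t(t(k, p, k), k + p + (p + p), t(k, k, p)) + p), t(p + ((k + k) + p) + (p + p), t(k + p, p + (p + k), (p + k) + (k + p)), t(p + k + p + k, k + k + p, (p + k) + p)), t(t(k, p, p), k + k + p + p, t(k, p, p)) + t(p + k, t(p, k, p), t(k, k, p))) + k + k + k + k
  Canonicalize subterm:  t(k + t(k, p, k) + (t(t(k, p, k), k + p + (p + p), t(k, k, p)) + p), t(p + ((k + k) + p) + (p + p), t(k + p, p + (p + k), (p + k) + (k + p)), t(p + k + p + k, k + k + p, (p + k) + p)), t(t(k, p, p), k + k + p + p, t(k, p, p)) + t(p + k, t(p, k, p), t(k, k, p)))  →  t(k + p + t(k, p, k) + t(t(k, p, k), k + p + p + p, t(k, k, p)), t(k + k + p + p + p + p, t(k + p, k + p + p, k + k + p + p), t(k + k + p + p, k + k + p, k + p + p)), t(k + p, t(p, k, p), t(k, k, p)) + t(t(k, p, p), k + k + p + p, t(k, p, p)))
  Order the arguments:  k + k + k + k + t(k + p + t(k, p, k) + t(t(k, p, k), k + p + p + p, t(k, k, p)), t(k + k + p + p + p + p, t(k + p, k + p + p, k + k + p + p), t(k + k + p + p, k + k + p, k + p + p)), t(k + p, t(p, k, p), t(k, k, p)) + t(t(k, p, p), k + k + p + p, t(k, p, p)))
Right:  (k + k) + (k + t((t(k, p, k) + t(t(k, p, k), (p + p) + (p + k), t(k, k, p))) + k + p, t(p + p + k + p + p + k, t(k + p, p + p + k, (k + k) + (p + p)), t(p + k + (p + k), (k + p) + k, (k + p) + p)), t(t(k, p, p), t(k, k, p), t(k, p, p)) + t(k + p, t(p, k, p), p + k + p + k))) + k
  Merge nested applications:  k + k + k + t((t(k, p, k) + t(t(k, p, k), (p + p) + (p + k), t(k, k, p))) + k + p, t(p + p + k + p + p + k, t(k + p, p + p + k, (k + k) + (p + p)), t(p + k + (p + k), (k + p) + k, (k + p) + p)), t(t(k, p, p), t(k, k, p), t(k, p, p)) + t(k + p, t(p, k, p), p + k + p + k)) + k
  Inside:  t((t(k, p, k) + t(t(k, p, k), (p + p) + (p + k), t(k, k, p))) + k + p, t(p + p + k + p + p + k, t(k + p, p + p + k, (k + k) + (p + p)), t(p + k + (p + k), (k + p) + k, (k + p) + p)), t(t(k, p, p), t(k, k, p), t(k, p, p)) + t(k + p, t(p, k, p), p + k + p + k))  →  t(k + p + t(k, p, k) + t(t(k, p, k), k + p + p + p, t(k, k, p)), t(k + k + p + p + p + p, t(k + p, k + p + p, k + k + p + p), t(k + k + p + p, k + k + p, k + p + p)), t(k + p, t(p, k, p), k + k + p + p) + t(t(k, p, p), t(k, k, p), t(k, p, p)))
  Sort arguments:  k + k + k + k + t(k + p + t(k, p, k) + t(t(k, p, k), k + p + p + p, t(k, k, p)), t(k + k + p + p + p + p, t(k + p, k + p + p, k + k + p + p), t(k + k + p + p, k + k + p, k + p + p)), t(k + p, t(p, k, p), k + k + p + p) + t(t(k, p, p), t(k, k, p), t(k, p, p)))

Answer: no — k + k + k + k + t(k + p + t(k, p, k) + t(t(k, p, k), k + p + p + p, t(k, k, p)), t(k + k + p + p + p + p, t(k + p, k + p + p, k + k + p + p), t(k + k + p + p, k + k + p, k + p + p)), t(k + p, t(p, k, p), t(k, k, p)) + t(t(k, p, p), k + k + p + p, t(k, p, p))) vs k + k + k + k + t(k + p + t(k, p, k) + t(t(k, p, k), k + p + p + p, t(k, k, p)), t(k + k + p + p + p + p, t(k + p, k + p + p, k + k + p + p), t(k + k + p + p, k + k + p, k + p + p)), t(k + p, t(p, k, p), k + k + p + p) + t(t(k, p, p), t(k, k, p), t(k, p, p)))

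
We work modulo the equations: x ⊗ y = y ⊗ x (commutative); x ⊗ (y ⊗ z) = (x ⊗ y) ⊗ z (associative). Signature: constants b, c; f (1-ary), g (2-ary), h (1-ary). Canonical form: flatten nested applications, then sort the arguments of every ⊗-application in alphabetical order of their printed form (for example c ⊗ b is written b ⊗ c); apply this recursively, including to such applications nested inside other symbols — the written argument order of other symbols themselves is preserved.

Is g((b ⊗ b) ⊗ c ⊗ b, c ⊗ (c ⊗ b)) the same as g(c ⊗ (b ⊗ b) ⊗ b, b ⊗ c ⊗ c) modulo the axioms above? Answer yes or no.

Answer: yes — both canonical forms are g(b ⊗ b ⊗ b ⊗ c, b ⊗ c ⊗ c)

Derivation:
Left:  g((b ⊗ b) ⊗ c ⊗ b, c ⊗ (c ⊗ b))
  Focus inside:  (b ⊗ b) ⊗ c ⊗ b
  Flatten:  b ⊗ b ⊗ c ⊗ b
  Sort:  b ⊗ b ⊗ b ⊗ c
  Put back:  g(b ⊗ b ⊗ b ⊗ c, b ⊗ c ⊗ c)
Right:  g(c ⊗ (b ⊗ b) ⊗ b, b ⊗ c ⊗ c)
  Descend into:  c ⊗ (b ⊗ b) ⊗ b
  Merge nested applications:  c ⊗ b ⊗ b ⊗ b
  Order the arguments:  b ⊗ b ⊗ b ⊗ c
  Put back:  g(b ⊗ b ⊗ b ⊗ c, b ⊗ c ⊗ c)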